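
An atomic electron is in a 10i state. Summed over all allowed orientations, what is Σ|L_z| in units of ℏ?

The 10i subshell has l = 6.
The allowed m_l values are -6, -5, -4, -3, -2, -1, 0, 1, 2, 3, 4, 5, 6.
Σ|m_l| = 2·6(6+1)/2 = 42.

Σ|L_z| = 42 ℏ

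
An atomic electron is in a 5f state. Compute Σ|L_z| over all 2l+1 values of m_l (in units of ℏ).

Σ|L_z| = 12 ℏ

The 5f subshell has l = 3.
m_l runs from −3 to 3, i.e. {-3, -2, -1, 0, 1, 2, 3}.
Σ|m_l| = l(l+1) = 12.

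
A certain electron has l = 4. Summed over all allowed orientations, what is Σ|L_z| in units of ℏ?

Σ|L_z| = 20 ℏ

m_l runs from −4 to 4, i.e. {-4, -3, -2, -1, 0, 1, 2, 3, 4}.
Σ|m_l| = l(l+1) = 20.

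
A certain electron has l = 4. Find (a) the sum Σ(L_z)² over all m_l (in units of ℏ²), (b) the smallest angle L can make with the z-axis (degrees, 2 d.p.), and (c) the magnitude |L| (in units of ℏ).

Σ(L_z)² = 60 ℏ²; θ_min ≈ 26.57°; |L| = 2√5 ℏ ≈ 4.472ℏ

Σ m_l² = 60, so Σ(L_z)² = 60 ℏ².
cos θ_min = 4/√20, so θ_min ≈ 26.57°.
|L| = ℏ√(4·5) = 2√5 ℏ ≈ 4.472ℏ.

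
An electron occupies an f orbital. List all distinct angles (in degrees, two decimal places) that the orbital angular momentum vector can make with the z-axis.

θ ∈ {30.00°, 54.74°, 73.22°, 90.00°, 106.78°, 125.26°, 150.00°}

For an f orbital, l = 3.
|L| = ℏ√(l(l+1)) = 2√3 ℏ.
cos θ = m_l/√12 for each m_l ∈ {-3, -2, -1, 0, 1, 2, 3}.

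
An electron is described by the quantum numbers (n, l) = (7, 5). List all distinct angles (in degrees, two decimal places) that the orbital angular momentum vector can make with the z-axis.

θ ∈ {24.09°, 43.09°, 56.79°, 68.58°, 79.48°, 90.00°, 100.52°, 111.42°, 123.21°, 136.91°, 155.91°}

|L|² = l(l+1)ℏ² = 30ℏ², so |L| = √30 ℏ.
cos θ = m_l/√30 for each m_l ∈ {-5, -4, -3, -2, -1, 0, 1, 2, 3, 4, 5}.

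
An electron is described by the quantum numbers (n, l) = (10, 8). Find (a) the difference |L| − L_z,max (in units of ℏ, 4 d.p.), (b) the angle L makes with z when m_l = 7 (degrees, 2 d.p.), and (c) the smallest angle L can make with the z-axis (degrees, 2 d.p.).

|L| − L_z,max = (6√2 − 8)ℏ ≈ 0.4853ℏ.
For m_l = 7: cos θ = 7/√72, θ ≈ 34.42°.
cos θ_min = 8/√72, so θ_min ≈ 19.47°.

|L|−L_z,max ≈ 0.4853ℏ; θ(m_l=7) ≈ 34.42°; θ_min ≈ 19.47°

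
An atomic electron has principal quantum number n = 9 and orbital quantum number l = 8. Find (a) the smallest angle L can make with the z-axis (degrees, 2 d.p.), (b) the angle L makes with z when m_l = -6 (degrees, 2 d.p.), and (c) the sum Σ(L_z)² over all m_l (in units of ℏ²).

cos θ_min = 8/√72, so θ_min ≈ 19.47°.
For m_l = -6: cos θ = -6/√72, θ ≈ 135.00°.
Σ m_l² = 408, so Σ(L_z)² = 408 ℏ².

θ_min ≈ 19.47°; θ(m_l=-6) ≈ 135.00°; Σ(L_z)² = 408 ℏ²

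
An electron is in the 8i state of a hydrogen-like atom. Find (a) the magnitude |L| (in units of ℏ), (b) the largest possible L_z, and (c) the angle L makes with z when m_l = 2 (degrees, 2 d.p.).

For 8i, l = 6.
|L| = ℏ√(6·7) = √42 ℏ ≈ 6.481ℏ.
L_z,max = lℏ = 6ℏ.
For m_l = 2: cos θ = 2/√42, θ ≈ 72.02°.

|L| = √42 ℏ ≈ 6.481ℏ; L_z,max = 6ℏ; θ(m_l=2) ≈ 72.02°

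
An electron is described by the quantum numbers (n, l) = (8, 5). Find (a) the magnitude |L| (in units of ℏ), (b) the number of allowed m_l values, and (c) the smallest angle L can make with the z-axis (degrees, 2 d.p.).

|L| = √30 ℏ ≈ 5.477ℏ; 11 values; θ_min ≈ 24.09°

|L| = ℏ√(5·6) = √30 ℏ ≈ 5.477ℏ.
There are 2l+1 = 11 values of m_l.
cos θ_min = 5/√30, so θ_min ≈ 24.09°.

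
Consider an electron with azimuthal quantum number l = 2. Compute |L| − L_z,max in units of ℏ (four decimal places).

|L| = √6 ℏ ≈ 2.4495ℏ, while L_z,max = lℏ = 2ℏ.
The difference is (√6 − 2)ℏ ≈ 0.4495ℏ.

|L| − L_z,max ≈ 0.4495ℏ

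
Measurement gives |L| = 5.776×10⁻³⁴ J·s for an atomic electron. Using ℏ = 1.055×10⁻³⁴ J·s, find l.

|L|/ℏ = (5.776×10⁻³⁴)/(1.055×10⁻³⁴) ≈ 5.475.
l(l+1) ≈ 5.475² ≈ 29.97, so l = 5.

l = 5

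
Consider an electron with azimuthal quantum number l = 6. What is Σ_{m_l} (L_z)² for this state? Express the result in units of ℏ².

Σ(L_z)² = 182 ℏ²

m_l ∈ {-6, -5, -4, -3, -2, -1, 0, 1, 2, 3, 4, 5, 6}.
Σ m_l² = l(l+1)(2l+1)/3 = 6·7·13/3 = 182.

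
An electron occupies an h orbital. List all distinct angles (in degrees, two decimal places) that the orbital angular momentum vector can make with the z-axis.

The letter h corresponds to l = 5.
|L| = ℏ√(l(l+1)) = √30 ℏ.
cos θ = m_l/√30 for each m_l ∈ {-5, -4, -3, -2, -1, 0, 1, 2, 3, 4, 5}.

θ ∈ {24.09°, 43.09°, 56.79°, 68.58°, 79.48°, 90.00°, 100.52°, 111.42°, 123.21°, 136.91°, 155.91°}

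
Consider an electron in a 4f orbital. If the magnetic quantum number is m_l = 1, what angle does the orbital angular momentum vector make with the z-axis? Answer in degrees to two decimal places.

4f means n = 4, l = 3.
|L| = ℏ√(l(l+1)) = 2√3 ℏ.
L_z = m_l ℏ = 1ℏ.
cos θ = L_z/|L| = 1/√12, so θ ≈ 73.22°.

θ ≈ 73.22°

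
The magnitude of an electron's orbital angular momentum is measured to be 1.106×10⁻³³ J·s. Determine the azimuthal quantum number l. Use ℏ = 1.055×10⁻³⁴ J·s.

l = 10

|L|/ℏ = (1.106×10⁻³³)/(1.055×10⁻³⁴) ≈ 10.483.
Set l(l+1) = 109.90; the integer solution is l = 10.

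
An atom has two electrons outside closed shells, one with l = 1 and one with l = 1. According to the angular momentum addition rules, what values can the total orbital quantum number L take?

By the triangle rule, |l₁ − l₂| ≤ L ≤ l₁ + l₂.
So L can be 0, 1, 2.

L = 0, 1, 2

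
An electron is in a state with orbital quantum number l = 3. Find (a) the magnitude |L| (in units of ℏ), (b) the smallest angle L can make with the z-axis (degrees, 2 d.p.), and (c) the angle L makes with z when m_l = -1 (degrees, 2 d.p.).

|L| = 2√3 ℏ ≈ 3.464ℏ; θ_min ≈ 30.00°; θ(m_l=-1) ≈ 106.78°

|L| = ℏ√(3·4) = 2√3 ℏ ≈ 3.464ℏ.
cos θ_min = 3/√12, so θ_min ≈ 30.00°.
For m_l = -1: cos θ = -1/√12, θ ≈ 106.78°.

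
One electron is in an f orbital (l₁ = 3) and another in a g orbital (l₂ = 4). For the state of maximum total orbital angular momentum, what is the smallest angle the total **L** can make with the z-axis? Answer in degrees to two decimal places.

θ_min ≈ 20.70°

The total orbital quantum number L ranges from |l₁ − l₂| to l₁ + l₂ in integer steps.
So L can be 1, 2, 3, 4, 5, 6, 7.
The maximum is L = 7, with |L_tot| = ℏ√(7·8) = 2√14 ℏ.
The minimum angle with z is arccos(7/√56) ≈ 20.70°.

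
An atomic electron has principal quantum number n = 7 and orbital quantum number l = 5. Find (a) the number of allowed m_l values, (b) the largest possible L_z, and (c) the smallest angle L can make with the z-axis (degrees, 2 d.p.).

There are 2l+1 = 11 values of m_l.
L_z,max = lℏ = 5ℏ.
cos θ_min = 5/√30, so θ_min ≈ 24.09°.

11 values; L_z,max = 5ℏ; θ_min ≈ 24.09°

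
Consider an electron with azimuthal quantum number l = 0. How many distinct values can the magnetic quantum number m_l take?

1

The number of m_l values is 2l + 1 = 2·0 + 1 = 1.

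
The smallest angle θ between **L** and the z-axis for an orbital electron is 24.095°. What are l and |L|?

cos²θ_min = l/(l+1) = 0.8333.
Thus l = 0.8333/(1 − 0.8333) ≈ 5.
Then |L| = ℏ√(5·6) = √30 ℏ.

l = 5, |L| = √30 ℏ ≈ 5.477ℏ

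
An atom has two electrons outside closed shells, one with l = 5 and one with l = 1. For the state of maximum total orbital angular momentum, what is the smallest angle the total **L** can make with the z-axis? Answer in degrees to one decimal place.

θ_min ≈ 22.2°

L runs from |5 − 1| = 4 to 5 + 1 = 6.
So L can be 4, 5, 6.
The maximum is L = 6, with |L_tot| = ℏ√(6·7) = √42 ℏ.
The minimum angle with z is arccos(6/√42) ≈ 22.2°.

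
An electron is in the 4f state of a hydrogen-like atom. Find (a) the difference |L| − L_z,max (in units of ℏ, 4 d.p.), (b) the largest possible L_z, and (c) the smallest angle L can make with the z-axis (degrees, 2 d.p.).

4f means n = 4, l = 3.
|L| − L_z,max = (2√3 − 3)ℏ ≈ 0.4641ℏ.
L_z,max = lℏ = 3ℏ.
cos θ_min = 3/√12, so θ_min ≈ 30.00°.

|L|−L_z,max ≈ 0.4641ℏ; L_z,max = 3ℏ; θ_min ≈ 30.00°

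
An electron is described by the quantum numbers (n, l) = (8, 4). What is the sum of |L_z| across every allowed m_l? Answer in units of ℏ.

The allowed m_l values are -4, -3, -2, -1, 0, 1, 2, 3, 4.
Σ|m_l| = l(l+1) = 20.

Σ|L_z| = 20 ℏ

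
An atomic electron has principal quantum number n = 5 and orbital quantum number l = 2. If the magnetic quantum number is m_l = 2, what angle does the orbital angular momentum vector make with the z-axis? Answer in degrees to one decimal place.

θ ≈ 35.3°

|L| = √(l(l+1)) ℏ = √6 ℏ.
L_z = m_l ℏ = 2ℏ.
cos θ = L_z/|L| = 2/√6, so θ ≈ 35.3°.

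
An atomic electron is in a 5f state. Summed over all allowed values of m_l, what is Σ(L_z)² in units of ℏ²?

For 5f, l = 3.
m_l runs from −3 to 3, i.e. {-3, -2, -1, 0, 1, 2, 3}.
Σ m_l² = l(l+1)(2l+1)/3 = 3·4·7/3 = 28.

Σ(L_z)² = 28 ℏ²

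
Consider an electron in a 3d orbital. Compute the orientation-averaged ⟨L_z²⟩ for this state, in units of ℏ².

For 3d, l = 2.
The allowed m_l values are -2, -1, 0, 1, 2.
⟨L_z²⟩ = ℏ²·l(l+1)/3 = 2ℏ².

⟨L_z²⟩ = 2 ℏ²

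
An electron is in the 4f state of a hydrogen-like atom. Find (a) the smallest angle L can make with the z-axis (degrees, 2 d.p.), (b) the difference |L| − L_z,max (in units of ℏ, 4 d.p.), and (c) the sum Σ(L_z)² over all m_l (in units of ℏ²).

θ_min ≈ 30.00°; |L|−L_z,max ≈ 0.4641ℏ; Σ(L_z)² = 28 ℏ²

4f means n = 4, l = 3.
cos θ_min = 3/√12, so θ_min ≈ 30.00°.
|L| − L_z,max = (2√3 − 3)ℏ ≈ 0.4641ℏ.
Σ m_l² = 28, so Σ(L_z)² = 28 ℏ².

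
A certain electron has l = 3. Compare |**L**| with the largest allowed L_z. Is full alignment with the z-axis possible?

No: L_z,max = 3ℏ < |L| = 2√3 ℏ ≈ 3.464ℏ

|L| = 2√3 ℏ ≈ 3.4641ℏ, while L_z,max = lℏ = 3ℏ.
Since |L| > L_z,max, the vector can never point exactly along z; the closest it comes is θ_min = arccos(3/√12) ≈ 30.0°.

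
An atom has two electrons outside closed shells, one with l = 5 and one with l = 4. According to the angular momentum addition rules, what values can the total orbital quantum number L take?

By the triangle rule, |l₁ − l₂| ≤ L ≤ l₁ + l₂.
So L can be 1, 2, 3, 4, 5, 6, 7, 8, 9.

L = 1, 2, 3, 4, 5, 6, 7, 8, 9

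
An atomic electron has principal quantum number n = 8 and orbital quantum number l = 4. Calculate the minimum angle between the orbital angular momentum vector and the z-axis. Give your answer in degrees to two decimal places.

θ_min ≈ 26.57°

|L|² = l(l+1)ℏ² = 20ℏ², so |L| = 2√5 ℏ.
The smallest angle corresponds to the largest L_z, i.e. m_l = l = 4, giving L_z = 4ℏ.
cos θ_min = 4/√20, so θ_min ≈ 26.57°.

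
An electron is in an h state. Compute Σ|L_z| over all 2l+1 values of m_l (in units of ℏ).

The letter h corresponds to l = 5.
m_l ∈ {-5, -4, -3, -2, -1, 0, 1, 2, 3, 4, 5}.
Σ|m_l| = 2·5(5+1)/2 = 30.

Σ|L_z| = 30 ℏ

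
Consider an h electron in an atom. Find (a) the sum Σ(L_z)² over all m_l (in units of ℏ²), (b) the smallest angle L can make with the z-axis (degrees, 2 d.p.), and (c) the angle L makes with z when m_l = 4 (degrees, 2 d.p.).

For an h orbital, l = 5.
Σ m_l² = 110, so Σ(L_z)² = 110 ℏ².
cos θ_min = 5/√30, so θ_min ≈ 24.09°.
For m_l = 4: cos θ = 4/√30, θ ≈ 43.09°.

Σ(L_z)² = 110 ℏ²; θ_min ≈ 24.09°; θ(m_l=4) ≈ 43.09°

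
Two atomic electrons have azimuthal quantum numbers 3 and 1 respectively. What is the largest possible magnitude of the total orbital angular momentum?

By the triangle rule, |l₁ − l₂| ≤ L ≤ l₁ + l₂.
Allowed values: L = 2, 3, 4.
The largest magnitude corresponds to L = 4: |L_tot| = ℏ√(4·5) = 2√5 ℏ.

|L_tot|_max = 2√5 ℏ ≈ 4.472ℏ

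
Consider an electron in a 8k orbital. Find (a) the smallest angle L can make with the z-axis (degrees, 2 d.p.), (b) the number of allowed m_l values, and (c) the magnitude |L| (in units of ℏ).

θ_min ≈ 20.70°; 15 values; |L| = 2√14 ℏ ≈ 7.483ℏ

For 8k, l = 7.
cos θ_min = 7/√56, so θ_min ≈ 20.70°.
There are 2l+1 = 15 values of m_l.
|L| = ℏ√(7·8) = 2√14 ℏ ≈ 7.483ℏ.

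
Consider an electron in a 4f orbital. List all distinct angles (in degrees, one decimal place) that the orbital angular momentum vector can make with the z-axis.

4f means n = 4, l = 3.
|L|² = l(l+1)ℏ² = 12ℏ², so |L| = 2√3 ℏ.
cos θ = m_l/√12 for each m_l ∈ {-3, -2, -1, 0, 1, 2, 3}.

θ ∈ {30.0°, 54.7°, 73.2°, 90.0°, 106.8°, 125.3°, 150.0°}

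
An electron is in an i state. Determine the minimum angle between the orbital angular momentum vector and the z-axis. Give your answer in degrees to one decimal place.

θ_min ≈ 22.2°

For an i orbital, l = 6.
|L| = ℏ√(l(l+1)) = √42 ℏ.
The smallest angle corresponds to the largest L_z, i.e. m_l = l = 6, giving L_z = 6ℏ.
cos θ_min = 6/√42, so θ_min ≈ 22.2°.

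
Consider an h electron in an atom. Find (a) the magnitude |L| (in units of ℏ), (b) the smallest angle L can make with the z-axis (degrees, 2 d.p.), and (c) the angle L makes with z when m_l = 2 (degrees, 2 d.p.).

|L| = √30 ℏ ≈ 5.477ℏ; θ_min ≈ 24.09°; θ(m_l=2) ≈ 68.58°

For an h orbital, l = 5.
|L| = ℏ√(5·6) = √30 ℏ ≈ 5.477ℏ.
cos θ_min = 5/√30, so θ_min ≈ 24.09°.
For m_l = 2: cos θ = 2/√30, θ ≈ 68.58°.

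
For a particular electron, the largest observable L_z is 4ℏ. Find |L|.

|L| = 2√5 ℏ ≈ 4.472ℏ

The maximum L_z equals lℏ, giving l = 4.
|L| = ℏ√(l(l+1)) = 2√5 ℏ.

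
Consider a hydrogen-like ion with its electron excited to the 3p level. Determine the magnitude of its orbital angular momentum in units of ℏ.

The 3p level has l = 1.
|L| = ℏ√(l(l+1)) = ℏ√(1·2) = √2 ℏ

|L| = √2 ℏ ≈ 1.414ℏ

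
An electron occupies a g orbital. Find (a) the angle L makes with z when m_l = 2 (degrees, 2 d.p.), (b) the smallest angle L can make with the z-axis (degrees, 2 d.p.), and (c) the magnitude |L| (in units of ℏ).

A g state has l = 4.
For m_l = 2: cos θ = 2/√20, θ ≈ 63.43°.
cos θ_min = 4/√20, so θ_min ≈ 26.57°.
|L| = ℏ√(4·5) = 2√5 ℏ ≈ 4.472ℏ.

θ(m_l=2) ≈ 63.43°; θ_min ≈ 26.57°; |L| = 2√5 ℏ ≈ 4.472ℏ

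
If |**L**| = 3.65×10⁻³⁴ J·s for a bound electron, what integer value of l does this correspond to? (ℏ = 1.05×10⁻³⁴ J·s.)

l = 3

Dividing by ℏ: |L|/ℏ ≈ 3.476.
(|L|/ℏ)² = l(l+1) ≈ 12.08 ⇒ l = 3.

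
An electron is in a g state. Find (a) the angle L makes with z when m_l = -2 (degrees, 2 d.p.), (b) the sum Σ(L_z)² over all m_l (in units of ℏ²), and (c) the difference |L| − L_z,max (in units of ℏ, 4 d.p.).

The letter g corresponds to l = 4.
For m_l = -2: cos θ = -2/√20, θ ≈ 116.57°.
Σ m_l² = 60, so Σ(L_z)² = 60 ℏ².
|L| − L_z,max = (2√5 − 4)ℏ ≈ 0.4721ℏ.

θ(m_l=-2) ≈ 116.57°; Σ(L_z)² = 60 ℏ²; |L|−L_z,max ≈ 0.4721ℏ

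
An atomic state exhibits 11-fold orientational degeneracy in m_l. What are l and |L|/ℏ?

l = 5, |L| = √30 ℏ ≈ 5.477ℏ

2l + 1 = 11 ⇒ l = 5.
|L| = ℏ√(l(l+1)) = ℏ√(5·6) = √30 ℏ.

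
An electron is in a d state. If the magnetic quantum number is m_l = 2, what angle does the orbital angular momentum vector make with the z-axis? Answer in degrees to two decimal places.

For a d orbital, l = 2.
|L| = ℏ√(l(l+1)) = √6 ℏ.
L_z = m_l ℏ = 2ℏ.
cos θ = L_z/|L| = 2/√6, so θ ≈ 35.26°.

θ ≈ 35.26°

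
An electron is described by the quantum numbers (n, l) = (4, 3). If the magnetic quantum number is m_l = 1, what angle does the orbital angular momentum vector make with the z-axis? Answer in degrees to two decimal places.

θ ≈ 73.22°

|L|² = l(l+1)ℏ² = 12ℏ², so |L| = 2√3 ℏ.
L_z = m_l ℏ = 1ℏ.
cos θ = L_z/|L| = 1/√12, so θ ≈ 73.22°.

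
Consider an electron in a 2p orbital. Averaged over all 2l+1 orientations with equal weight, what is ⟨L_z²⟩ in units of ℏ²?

2p means n = 2, l = 1.
m_l runs from −1 to 1, i.e. {-1, 0, 1}.
⟨L_z²⟩ = ℏ²·(Σ m_l²)/(2l+1) = ℏ²·2/3 = 0.6667ℏ².

⟨L_z²⟩ = 0.6667 ℏ²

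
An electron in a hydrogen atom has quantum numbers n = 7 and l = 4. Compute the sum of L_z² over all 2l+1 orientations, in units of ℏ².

m_l runs from −4 to 4, i.e. {-4, -3, -2, -1, 0, 1, 2, 3, 4}.
Σ m_l² = l(l+1)(2l+1)/3 = 4·5·9/3 = 60.

Σ(L_z)² = 60 ℏ²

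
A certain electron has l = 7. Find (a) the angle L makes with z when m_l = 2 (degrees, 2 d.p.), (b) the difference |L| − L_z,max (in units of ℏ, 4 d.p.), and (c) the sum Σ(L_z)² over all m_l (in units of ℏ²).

θ(m_l=2) ≈ 74.50°; |L|−L_z,max ≈ 0.4833ℏ; Σ(L_z)² = 280 ℏ²

For m_l = 2: cos θ = 2/√56, θ ≈ 74.50°.
|L| − L_z,max = (2√14 − 7)ℏ ≈ 0.4833ℏ.
Σ m_l² = 280, so Σ(L_z)² = 280 ℏ².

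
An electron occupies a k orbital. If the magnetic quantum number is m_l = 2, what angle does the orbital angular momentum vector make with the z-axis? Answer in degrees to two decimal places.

θ ≈ 74.50°

For a k orbital, l = 7.
|L|² = l(l+1)ℏ² = 56ℏ², so |L| = 2√14 ℏ.
L_z = m_l ℏ = 2ℏ.
cos θ = L_z/|L| = 2/√56, so θ ≈ 74.50°.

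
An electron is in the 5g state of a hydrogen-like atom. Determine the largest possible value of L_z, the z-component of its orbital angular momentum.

L_z,max = 4ℏ

For 5g, l = 4.
L_z = m_l ℏ with m_l ∈ {−4, …, 4}; the maximum is m_l = 4.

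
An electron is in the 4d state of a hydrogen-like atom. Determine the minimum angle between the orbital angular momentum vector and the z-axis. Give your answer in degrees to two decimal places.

For 4d, l = 2.
|L|² = l(l+1)ℏ² = 6ℏ², so |L| = √6 ℏ.
The smallest angle corresponds to the largest L_z, i.e. m_l = l = 2, giving L_z = 2ℏ.
cos θ_min = 2/√6, so θ_min ≈ 35.26°.

θ_min ≈ 35.26°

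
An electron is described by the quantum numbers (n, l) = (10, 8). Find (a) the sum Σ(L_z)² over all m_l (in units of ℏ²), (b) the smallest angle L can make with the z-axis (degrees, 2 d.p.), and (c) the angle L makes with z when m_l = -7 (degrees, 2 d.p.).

Σ m_l² = 408, so Σ(L_z)² = 408 ℏ².
cos θ_min = 8/√72, so θ_min ≈ 19.47°.
For m_l = -7: cos θ = -7/√72, θ ≈ 145.58°.

Σ(L_z)² = 408 ℏ²; θ_min ≈ 19.47°; θ(m_l=-7) ≈ 145.58°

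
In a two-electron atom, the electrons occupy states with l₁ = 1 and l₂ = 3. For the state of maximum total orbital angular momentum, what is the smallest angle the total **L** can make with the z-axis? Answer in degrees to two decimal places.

θ_min ≈ 26.57°

By the triangle rule, |l₁ − l₂| ≤ L ≤ l₁ + l₂.
L ∈ {2, 3, 4}.
The maximum is L = 4, with |L_tot| = ℏ√(4·5) = 2√5 ℏ.
The minimum angle with z is arccos(4/√20) ≈ 26.57°.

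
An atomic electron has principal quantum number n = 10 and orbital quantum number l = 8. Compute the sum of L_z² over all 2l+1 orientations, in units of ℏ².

Σ(L_z)² = 408 ℏ²

m_l ∈ {-8, -7, -6, -5, -4, -3, -2, -1, 0, 1, 2, 3, 4, 5, 6, 7, 8}.
Summing m² from −8 to 8: Σ m_l² = 408.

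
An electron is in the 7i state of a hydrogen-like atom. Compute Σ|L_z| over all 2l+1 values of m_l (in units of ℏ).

7i means n = 7, l = 6.
m_l ∈ {-6, -5, -4, -3, -2, -1, 0, 1, 2, 3, 4, 5, 6}.
Σ|m_l| = l(l+1) = 42.

Σ|L_z| = 42 ℏ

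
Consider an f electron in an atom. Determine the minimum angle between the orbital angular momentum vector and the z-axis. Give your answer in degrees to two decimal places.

θ_min ≈ 30.00°

The letter f corresponds to l = 3.
|L| = ℏ√(l(l+1)) = 2√3 ℏ.
The smallest angle corresponds to the largest L_z, i.e. m_l = l = 3, giving L_z = 3ℏ.
cos θ_min = 3/√12, so θ_min ≈ 30.00°.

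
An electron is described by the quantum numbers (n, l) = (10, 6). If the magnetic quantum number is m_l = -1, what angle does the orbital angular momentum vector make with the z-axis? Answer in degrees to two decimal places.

θ ≈ 98.88°

|L| = ℏ√(l(l+1)) = √42 ℏ.
L_z = m_l ℏ = −1ℏ.
cos θ = L_z/|L| = -1/√42, so θ ≈ 98.88°.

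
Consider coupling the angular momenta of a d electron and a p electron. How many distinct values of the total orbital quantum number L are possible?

3

The total orbital quantum number L ranges from |l₁ − l₂| to l₁ + l₂ in integer steps.
Allowed values: L = 1, 2, 3.
That is 3 values.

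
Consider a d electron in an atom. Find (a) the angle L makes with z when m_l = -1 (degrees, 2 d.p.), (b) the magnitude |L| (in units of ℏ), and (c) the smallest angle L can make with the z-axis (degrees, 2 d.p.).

The letter d corresponds to l = 2.
For m_l = -1: cos θ = -1/√6, θ ≈ 114.09°.
|L| = ℏ√(2·3) = √6 ℏ ≈ 2.449ℏ.
cos θ_min = 2/√6, so θ_min ≈ 35.26°.

θ(m_l=-1) ≈ 114.09°; |L| = √6 ℏ ≈ 2.449ℏ; θ_min ≈ 35.26°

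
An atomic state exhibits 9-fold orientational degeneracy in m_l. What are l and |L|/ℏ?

l = 4, |L| = 2√5 ℏ ≈ 4.472ℏ

2l + 1 = 9 ⇒ l = 4.
|L| = ℏ√(l(l+1)) = ℏ√(4·5) = 2√5 ℏ.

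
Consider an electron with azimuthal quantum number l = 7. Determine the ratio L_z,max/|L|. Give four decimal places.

L_z,max/|L| = 0.9354

|L| = 2√14 ℏ ≈ 7.4833ℏ, while L_z,max = lℏ = 7ℏ.
L_z,max/|L| = 7/√56 = 0.9354.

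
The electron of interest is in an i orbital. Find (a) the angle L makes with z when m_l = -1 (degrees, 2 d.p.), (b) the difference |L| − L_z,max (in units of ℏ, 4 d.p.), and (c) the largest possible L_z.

For an i orbital, l = 6.
For m_l = -1: cos θ = -1/√42, θ ≈ 98.88°.
|L| − L_z,max = (√42 − 6)ℏ ≈ 0.4807ℏ.
L_z,max = lℏ = 6ℏ.

θ(m_l=-1) ≈ 98.88°; |L|−L_z,max ≈ 0.4807ℏ; L_z,max = 6ℏ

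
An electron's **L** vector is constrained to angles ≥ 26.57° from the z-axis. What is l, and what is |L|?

cos θ_min = l/√(l(l+1)) = √(l/(l+1)), so l/(l+1) = cos²(26.57°) = 0.7999.
Thus l = 0.7999/(1 − 0.7999) ≈ 4.
Then |L| = ℏ√(4·5) = 2√5 ℏ.

l = 4, |L| = 2√5 ℏ ≈ 4.472ℏ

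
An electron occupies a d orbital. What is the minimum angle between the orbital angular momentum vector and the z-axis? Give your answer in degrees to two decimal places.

The letter d corresponds to l = 2.
|L|² = l(l+1)ℏ² = 6ℏ², so |L| = √6 ℏ.
The smallest angle corresponds to the largest L_z, i.e. m_l = l = 2, giving L_z = 2ℏ.
cos θ_min = 2/√6, so θ_min ≈ 35.26°.

θ_min ≈ 35.26°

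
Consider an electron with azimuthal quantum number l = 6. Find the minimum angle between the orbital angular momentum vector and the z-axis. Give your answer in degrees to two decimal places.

|L| = √(l(l+1)) ℏ = √42 ℏ.
The smallest angle corresponds to the largest L_z, i.e. m_l = l = 6, giving L_z = 6ℏ.
cos θ_min = 6/√42, so θ_min ≈ 22.21°.

θ_min ≈ 22.21°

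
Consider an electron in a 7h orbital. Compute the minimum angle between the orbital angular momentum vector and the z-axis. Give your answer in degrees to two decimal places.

θ_min ≈ 24.09°

The 7h subshell has l = 5.
|L| = √(l(l+1)) ℏ = √30 ℏ.
The smallest angle corresponds to the largest L_z, i.e. m_l = l = 5, giving L_z = 5ℏ.
cos θ_min = 5/√30, so θ_min ≈ 24.09°.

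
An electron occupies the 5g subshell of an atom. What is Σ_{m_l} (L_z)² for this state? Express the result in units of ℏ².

The 5g subshell has l = 4.
m_l runs from −4 to 4, i.e. {-4, -3, -2, -1, 0, 1, 2, 3, 4}.
Summing m² from −4 to 4: Σ m_l² = 60.

Σ(L_z)² = 60 ℏ²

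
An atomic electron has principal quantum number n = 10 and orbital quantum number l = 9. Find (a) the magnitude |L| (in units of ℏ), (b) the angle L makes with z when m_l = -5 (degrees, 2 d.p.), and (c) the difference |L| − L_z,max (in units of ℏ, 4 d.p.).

|L| = 3√10 ℏ ≈ 9.487ℏ; θ(m_l=-5) ≈ 121.81°; |L|−L_z,max ≈ 0.4868ℏ

|L| = ℏ√(9·10) = 3√10 ℏ ≈ 9.487ℏ.
For m_l = -5: cos θ = -5/√90, θ ≈ 121.81°.
|L| − L_z,max = (3√10 − 9)ℏ ≈ 0.4868ℏ.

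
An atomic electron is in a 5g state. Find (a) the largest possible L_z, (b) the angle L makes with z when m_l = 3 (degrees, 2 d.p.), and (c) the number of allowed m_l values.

L_z,max = 4ℏ; θ(m_l=3) ≈ 47.87°; 9 values

5g means n = 5, l = 4.
L_z,max = lℏ = 4ℏ.
For m_l = 3: cos θ = 3/√20, θ ≈ 47.87°.
There are 2l+1 = 9 values of m_l.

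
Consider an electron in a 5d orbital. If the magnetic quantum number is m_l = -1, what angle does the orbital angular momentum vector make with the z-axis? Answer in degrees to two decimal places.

5d means n = 5, l = 2.
|L|² = l(l+1)ℏ² = 6ℏ², so |L| = √6 ℏ.
L_z = m_l ℏ = −1ℏ.
cos θ = L_z/|L| = -1/√6, so θ ≈ 114.09°.

θ ≈ 114.09°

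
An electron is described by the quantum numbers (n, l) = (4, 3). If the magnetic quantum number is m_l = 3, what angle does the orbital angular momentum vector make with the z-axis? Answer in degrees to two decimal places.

θ ≈ 30.00°

|L|² = l(l+1)ℏ² = 12ℏ², so |L| = 2√3 ℏ.
L_z = m_l ℏ = 3ℏ.
cos θ = L_z/|L| = 3/√12, so θ ≈ 30.00°.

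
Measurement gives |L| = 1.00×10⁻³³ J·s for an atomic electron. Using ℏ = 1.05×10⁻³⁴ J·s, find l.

l = 9

|L|/ℏ = (1.00×10⁻³³)/(1.05×10⁻³⁴) ≈ 9.524.
Set l(l+1) = 90.70; the integer solution is l = 9.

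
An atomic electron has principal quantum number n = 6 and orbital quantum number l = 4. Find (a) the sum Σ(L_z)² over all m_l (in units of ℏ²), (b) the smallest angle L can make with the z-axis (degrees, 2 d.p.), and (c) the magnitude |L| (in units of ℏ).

Σ(L_z)² = 60 ℏ²; θ_min ≈ 26.57°; |L| = 2√5 ℏ ≈ 4.472ℏ

Σ m_l² = 60, so Σ(L_z)² = 60 ℏ².
cos θ_min = 4/√20, so θ_min ≈ 26.57°.
|L| = ℏ√(4·5) = 2√5 ℏ ≈ 4.472ℏ.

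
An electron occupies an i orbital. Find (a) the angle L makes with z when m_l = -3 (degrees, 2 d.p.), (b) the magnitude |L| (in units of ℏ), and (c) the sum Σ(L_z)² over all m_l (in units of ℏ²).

θ(m_l=-3) ≈ 117.58°; |L| = √42 ℏ ≈ 6.481ℏ; Σ(L_z)² = 182 ℏ²

An i state has l = 6.
For m_l = -3: cos θ = -3/√42, θ ≈ 117.58°.
|L| = ℏ√(6·7) = √42 ℏ ≈ 6.481ℏ.
Σ m_l² = 182, so Σ(L_z)² = 182 ℏ².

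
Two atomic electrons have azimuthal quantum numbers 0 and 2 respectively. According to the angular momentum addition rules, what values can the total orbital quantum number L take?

L runs from |0 − 2| = 2 to 0 + 2 = 2.
So L can be 2.

L = 2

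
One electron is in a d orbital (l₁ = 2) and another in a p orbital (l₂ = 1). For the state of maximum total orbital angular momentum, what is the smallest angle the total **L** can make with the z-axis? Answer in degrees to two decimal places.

θ_min ≈ 30.00°

The total orbital quantum number L ranges from |l₁ − l₂| to l₁ + l₂ in integer steps.
So L can be 1, 2, 3.
The maximum is L = 3, with |L_tot| = ℏ√(3·4) = 2√3 ℏ.
The minimum angle with z is arccos(3/√12) ≈ 30.00°.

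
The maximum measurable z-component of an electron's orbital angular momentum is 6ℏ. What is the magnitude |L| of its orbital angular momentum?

The maximum L_z equals lℏ, giving l = 6.
|L| = √(l(l+1)) ℏ = √42 ℏ.

|L| = √42 ℏ ≈ 6.481ℏ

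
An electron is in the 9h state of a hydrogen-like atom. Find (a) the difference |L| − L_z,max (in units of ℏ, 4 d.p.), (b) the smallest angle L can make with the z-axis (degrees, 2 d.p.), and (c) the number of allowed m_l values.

|L|−L_z,max ≈ 0.4772ℏ; θ_min ≈ 24.09°; 11 values

9h means n = 9, l = 5.
|L| − L_z,max = (√30 − 5)ℏ ≈ 0.4772ℏ.
cos θ_min = 5/√30, so θ_min ≈ 24.09°.
There are 2l+1 = 11 values of m_l.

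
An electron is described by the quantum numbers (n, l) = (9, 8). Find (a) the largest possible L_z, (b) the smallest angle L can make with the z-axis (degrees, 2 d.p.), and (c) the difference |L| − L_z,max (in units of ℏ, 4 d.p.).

L_z,max = 8ℏ; θ_min ≈ 19.47°; |L|−L_z,max ≈ 0.4853ℏ

L_z,max = lℏ = 8ℏ.
cos θ_min = 8/√72, so θ_min ≈ 19.47°.
|L| − L_z,max = (6√2 − 8)ℏ ≈ 0.4853ℏ.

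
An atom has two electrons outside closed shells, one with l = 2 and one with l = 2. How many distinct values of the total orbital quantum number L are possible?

L runs from |2 − 2| = 0 to 2 + 2 = 4.
L ∈ {0, 1, 2, 3, 4}.
That is 5 values.

5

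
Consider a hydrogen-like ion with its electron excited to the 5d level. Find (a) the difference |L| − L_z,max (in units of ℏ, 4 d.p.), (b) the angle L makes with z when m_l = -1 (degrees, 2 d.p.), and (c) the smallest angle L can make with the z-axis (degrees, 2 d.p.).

|L|−L_z,max ≈ 0.4495ℏ; θ(m_l=-1) ≈ 114.09°; θ_min ≈ 35.26°

The 5d level has l = 2.
|L| − L_z,max = (√6 − 2)ℏ ≈ 0.4495ℏ.
For m_l = -1: cos θ = -1/√6, θ ≈ 114.09°.
cos θ_min = 2/√6, so θ_min ≈ 35.26°.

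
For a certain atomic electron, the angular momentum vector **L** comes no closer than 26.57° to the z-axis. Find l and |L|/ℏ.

At minimum angle, m_l = l, so cos θ = l/√(l(l+1)); cos²θ = l/(l+1) = 0.7999.
Thus l = 0.7999/(1 − 0.7999) ≈ 4.
Then |L| = ℏ√(4·5) = 2√5 ℏ.

l = 4, |L| = 2√5 ℏ ≈ 4.472ℏ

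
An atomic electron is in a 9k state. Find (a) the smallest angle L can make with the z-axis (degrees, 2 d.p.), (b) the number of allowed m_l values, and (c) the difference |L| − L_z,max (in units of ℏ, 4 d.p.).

For 9k, l = 7.
cos θ_min = 7/√56, so θ_min ≈ 20.70°.
There are 2l+1 = 15 values of m_l.
|L| − L_z,max = (2√14 − 7)ℏ ≈ 0.4833ℏ.

θ_min ≈ 20.70°; 15 values; |L|−L_z,max ≈ 0.4833ℏ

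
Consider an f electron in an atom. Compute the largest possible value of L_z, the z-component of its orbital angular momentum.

For an f orbital, l = 3.
L_z = m_l ℏ with m_l ∈ {−3, …, 3}; the maximum is m_l = 3.

L_z,max = 3ℏ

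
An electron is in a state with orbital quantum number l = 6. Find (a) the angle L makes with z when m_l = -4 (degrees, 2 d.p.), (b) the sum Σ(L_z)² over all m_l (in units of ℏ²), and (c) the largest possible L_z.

θ(m_l=-4) ≈ 128.11°; Σ(L_z)² = 182 ℏ²; L_z,max = 6ℏ

For m_l = -4: cos θ = -4/√42, θ ≈ 128.11°.
Σ m_l² = 182, so Σ(L_z)² = 182 ℏ².
L_z,max = lℏ = 6ℏ.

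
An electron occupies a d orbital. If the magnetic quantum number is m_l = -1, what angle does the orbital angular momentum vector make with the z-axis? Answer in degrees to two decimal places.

A d state has l = 2.
|L| = ℏ√(l(l+1)) = √6 ℏ.
L_z = m_l ℏ = −1ℏ.
cos θ = L_z/|L| = -1/√6, so θ ≈ 114.09°.

θ ≈ 114.09°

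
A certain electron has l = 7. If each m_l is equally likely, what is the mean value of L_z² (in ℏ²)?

m_l runs from −7 to 7, i.e. {-7, -6, -5, -4, -3, -2, -1, 0, 1, 2, 3, 4, 5, 6, 7}.
Average of L_z² over 15 states: 280/15 ℏ² = 18.67 ℏ².

⟨L_z²⟩ = 18.67 ℏ²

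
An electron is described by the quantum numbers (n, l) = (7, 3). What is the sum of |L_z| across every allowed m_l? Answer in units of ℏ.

Σ|L_z| = 12 ℏ

The allowed m_l values are -3, -2, -1, 0, 1, 2, 3.
Σ|m_l| = l(l+1) = 12.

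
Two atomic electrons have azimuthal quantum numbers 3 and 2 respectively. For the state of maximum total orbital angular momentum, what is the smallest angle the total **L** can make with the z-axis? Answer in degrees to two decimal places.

θ_min ≈ 24.09°

Angular momentum addition gives L = |l₁ − l₂|, …, l₁ + l₂.
L ∈ {1, 2, 3, 4, 5}.
The maximum is L = 5, with |L_tot| = ℏ√(5·6) = √30 ℏ.
The minimum angle with z is arccos(5/√30) ≈ 24.09°.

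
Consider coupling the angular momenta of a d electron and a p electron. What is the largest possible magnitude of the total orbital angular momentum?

L runs from |2 − 1| = 1 to 2 + 1 = 3.
Allowed values: L = 1, 2, 3.
The largest magnitude corresponds to L = 3: |L_tot| = ℏ√(3·4) = 2√3 ℏ.

|L_tot|_max = 2√3 ℏ ≈ 3.464ℏ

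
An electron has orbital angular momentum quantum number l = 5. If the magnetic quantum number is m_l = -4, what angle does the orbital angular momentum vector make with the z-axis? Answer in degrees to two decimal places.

θ ≈ 136.91°

|L| = √(l(l+1)) ℏ = √30 ℏ.
L_z = m_l ℏ = −4ℏ.
cos θ = L_z/|L| = -4/√30, so θ ≈ 136.91°.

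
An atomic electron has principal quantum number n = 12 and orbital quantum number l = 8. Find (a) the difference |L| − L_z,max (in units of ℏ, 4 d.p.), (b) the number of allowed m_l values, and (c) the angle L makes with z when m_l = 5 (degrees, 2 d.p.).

|L| − L_z,max = (6√2 − 8)ℏ ≈ 0.4853ℏ.
There are 2l+1 = 17 values of m_l.
For m_l = 5: cos θ = 5/√72, θ ≈ 53.90°.

|L|−L_z,max ≈ 0.4853ℏ; 17 values; θ(m_l=5) ≈ 53.90°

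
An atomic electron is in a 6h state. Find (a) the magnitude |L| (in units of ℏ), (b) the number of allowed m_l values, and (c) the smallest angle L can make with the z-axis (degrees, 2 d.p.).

|L| = √30 ℏ ≈ 5.477ℏ; 11 values; θ_min ≈ 24.09°

6h means n = 6, l = 5.
|L| = ℏ√(5·6) = √30 ℏ ≈ 5.477ℏ.
There are 2l+1 = 11 values of m_l.
cos θ_min = 5/√30, so θ_min ≈ 24.09°.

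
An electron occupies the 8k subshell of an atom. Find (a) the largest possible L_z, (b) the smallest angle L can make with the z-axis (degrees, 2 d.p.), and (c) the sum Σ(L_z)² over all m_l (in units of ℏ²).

The 8k subshell has l = 7.
L_z,max = lℏ = 7ℏ.
cos θ_min = 7/√56, so θ_min ≈ 20.70°.
Σ m_l² = 280, so Σ(L_z)² = 280 ℏ².

L_z,max = 7ℏ; θ_min ≈ 20.70°; Σ(L_z)² = 280 ℏ²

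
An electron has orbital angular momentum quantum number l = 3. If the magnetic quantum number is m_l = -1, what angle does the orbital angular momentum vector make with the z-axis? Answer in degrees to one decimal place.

|L| = ℏ√(l(l+1)) = 2√3 ℏ.
L_z = m_l ℏ = −1ℏ.
cos θ = L_z/|L| = -1/√12, so θ ≈ 106.8°.

θ ≈ 106.8°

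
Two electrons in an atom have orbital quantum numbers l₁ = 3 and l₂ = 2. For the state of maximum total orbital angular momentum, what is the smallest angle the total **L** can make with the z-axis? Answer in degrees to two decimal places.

θ_min ≈ 24.09°

Angular momentum addition gives L = |l₁ − l₂|, …, l₁ + l₂.
Allowed values: L = 1, 2, 3, 4, 5.
The maximum is L = 5, with |L_tot| = ℏ√(5·6) = √30 ℏ.
The minimum angle with z is arccos(5/√30) ≈ 24.09°.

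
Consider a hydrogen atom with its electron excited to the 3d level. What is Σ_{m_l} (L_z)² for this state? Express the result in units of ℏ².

The 3d level has l = 2.
m_l ∈ {-2, -1, 0, 1, 2}.
Summing m² from −2 to 2: Σ m_l² = 10.

Σ(L_z)² = 10 ℏ²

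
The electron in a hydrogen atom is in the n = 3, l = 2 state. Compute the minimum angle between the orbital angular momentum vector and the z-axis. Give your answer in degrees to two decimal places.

|L|² = l(l+1)ℏ² = 6ℏ², so |L| = √6 ℏ.
The smallest angle corresponds to the largest L_z, i.e. m_l = l = 2, giving L_z = 2ℏ.
cos θ_min = 2/√6, so θ_min ≈ 35.26°.

θ_min ≈ 35.26°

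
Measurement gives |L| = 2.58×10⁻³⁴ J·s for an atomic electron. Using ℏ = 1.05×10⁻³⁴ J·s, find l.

Dividing by ℏ: |L|/ℏ ≈ 2.457.
l(l+1) ≈ 2.457² ≈ 6.04, so l = 2.

l = 2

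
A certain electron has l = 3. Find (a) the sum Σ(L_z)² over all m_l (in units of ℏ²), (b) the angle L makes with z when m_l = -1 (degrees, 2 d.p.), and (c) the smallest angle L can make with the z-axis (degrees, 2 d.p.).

Σ m_l² = 28, so Σ(L_z)² = 28 ℏ².
For m_l = -1: cos θ = -1/√12, θ ≈ 106.78°.
cos θ_min = 3/√12, so θ_min ≈ 30.00°.

Σ(L_z)² = 28 ℏ²; θ(m_l=-1) ≈ 106.78°; θ_min ≈ 30.00°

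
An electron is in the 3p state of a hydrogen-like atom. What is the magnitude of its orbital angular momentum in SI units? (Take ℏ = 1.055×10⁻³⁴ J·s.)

3p means n = 3, l = 1.
|L| = ℏ√(l(l+1)) = ℏ√(1·2) = √2 ℏ
Numerically, |L| = 1.414 × (1.055×10⁻³⁴ J·s) = 1.492×10⁻³⁴ J·s.

|L| = 1.492×10⁻³⁴ J·s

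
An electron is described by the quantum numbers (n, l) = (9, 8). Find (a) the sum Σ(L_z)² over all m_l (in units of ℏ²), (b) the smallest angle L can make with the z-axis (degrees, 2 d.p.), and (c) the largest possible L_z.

Σ m_l² = 408, so Σ(L_z)² = 408 ℏ².
cos θ_min = 8/√72, so θ_min ≈ 19.47°.
L_z,max = lℏ = 8ℏ.

Σ(L_z)² = 408 ℏ²; θ_min ≈ 19.47°; L_z,max = 8ℏ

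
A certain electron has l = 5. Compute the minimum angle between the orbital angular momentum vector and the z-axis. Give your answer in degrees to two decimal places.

|L| = ℏ√(l(l+1)) = √30 ℏ.
The smallest angle corresponds to the largest L_z, i.e. m_l = l = 5, giving L_z = 5ℏ.
cos θ_min = 5/√30, so θ_min ≈ 24.09°.

θ_min ≈ 24.09°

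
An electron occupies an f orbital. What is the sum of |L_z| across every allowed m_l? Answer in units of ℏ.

Σ|L_z| = 12 ℏ

For an f orbital, l = 3.
m_l runs from −3 to 3, i.e. {-3, -2, -1, 0, 1, 2, 3}.
Σ|m_l| = 2·3(3+1)/2 = 12.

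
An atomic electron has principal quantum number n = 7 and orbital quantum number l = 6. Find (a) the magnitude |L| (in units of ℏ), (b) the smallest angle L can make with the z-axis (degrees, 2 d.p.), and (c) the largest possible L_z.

|L| = ℏ√(6·7) = √42 ℏ ≈ 6.481ℏ.
cos θ_min = 6/√42, so θ_min ≈ 22.21°.
L_z,max = lℏ = 6ℏ.

|L| = √42 ℏ ≈ 6.481ℏ; θ_min ≈ 22.21°; L_z,max = 6ℏ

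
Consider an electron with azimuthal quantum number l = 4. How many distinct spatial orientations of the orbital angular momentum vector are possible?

The number of m_l values is 2l + 1 = 2·4 + 1 = 9.

9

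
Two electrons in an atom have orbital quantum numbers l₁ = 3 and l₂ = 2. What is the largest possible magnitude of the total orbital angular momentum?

By the triangle rule, |l₁ − l₂| ≤ L ≤ l₁ + l₂.
L ∈ {1, 2, 3, 4, 5}.
The largest magnitude corresponds to L = 5: |L_tot| = ℏ√(5·6) = √30 ℏ.

|L_tot|_max = √30 ℏ ≈ 5.477ℏ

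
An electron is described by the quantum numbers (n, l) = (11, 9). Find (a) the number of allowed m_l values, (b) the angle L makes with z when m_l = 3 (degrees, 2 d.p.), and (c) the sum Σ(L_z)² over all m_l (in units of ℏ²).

19 values; θ(m_l=3) ≈ 71.57°; Σ(L_z)² = 570 ℏ²

There are 2l+1 = 19 values of m_l.
For m_l = 3: cos θ = 3/√90, θ ≈ 71.57°.
Σ m_l² = 570, so Σ(L_z)² = 570 ℏ².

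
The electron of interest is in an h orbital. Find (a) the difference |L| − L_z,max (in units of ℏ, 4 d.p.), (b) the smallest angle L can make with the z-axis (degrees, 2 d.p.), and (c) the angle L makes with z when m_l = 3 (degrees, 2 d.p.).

|L|−L_z,max ≈ 0.4772ℏ; θ_min ≈ 24.09°; θ(m_l=3) ≈ 56.79°

An h state has l = 5.
|L| − L_z,max = (√30 − 5)ℏ ≈ 0.4772ℏ.
cos θ_min = 5/√30, so θ_min ≈ 24.09°.
For m_l = 3: cos θ = 3/√30, θ ≈ 56.79°.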